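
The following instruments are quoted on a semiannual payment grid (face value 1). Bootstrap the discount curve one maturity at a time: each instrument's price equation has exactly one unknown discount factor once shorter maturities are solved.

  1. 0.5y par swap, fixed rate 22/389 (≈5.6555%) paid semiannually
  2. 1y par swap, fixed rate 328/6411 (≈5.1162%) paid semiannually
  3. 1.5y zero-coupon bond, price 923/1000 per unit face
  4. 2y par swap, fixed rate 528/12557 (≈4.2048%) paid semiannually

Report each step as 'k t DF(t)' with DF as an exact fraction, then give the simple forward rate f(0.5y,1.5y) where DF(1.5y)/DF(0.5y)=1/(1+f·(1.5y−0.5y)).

1 1/2 389/400
2 1 2377/2500
3 3/2 923/1000
4 2 1151/1250
f(0.5y,1.5y) = ((389/400)/(923/1000) − 1)/(1) = 99/1846 ≈ 5.3629%

step 1 [0.5y] swap r/2=11/389: DF=(1 − 11/389·(0))/(1+11/389) = 389/400 ≈ 0.972500
step 2 [1y] swap r/2=164/6411: DF=(1 − 164/6411·(0.972500))/(1+164/6411) = 2377/2500 ≈ 0.950800
step 3 [1.5y] zero: DF = P = 923/1000 ≈ 0.923000
step 4 [2y] swap r/2=264/12557: DF=(1 − 264/12557·(0.972500+0.950800+0.923000))/(1+264/12557) = 1151/1250 ≈ 0.920800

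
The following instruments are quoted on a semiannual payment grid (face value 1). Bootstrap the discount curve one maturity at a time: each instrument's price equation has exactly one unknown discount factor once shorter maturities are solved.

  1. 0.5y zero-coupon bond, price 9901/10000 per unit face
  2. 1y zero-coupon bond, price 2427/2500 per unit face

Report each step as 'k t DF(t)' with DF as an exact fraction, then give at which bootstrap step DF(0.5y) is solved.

step 1 [0.5y] zero: DF = P = 9901/10000 ≈ 0.990100
step 2 [1y] zero: DF = P = 2427/2500 ≈ 0.970800

1 1/2 9901/10000
2 1 2427/2500
DF(0.5y) is solved at step 1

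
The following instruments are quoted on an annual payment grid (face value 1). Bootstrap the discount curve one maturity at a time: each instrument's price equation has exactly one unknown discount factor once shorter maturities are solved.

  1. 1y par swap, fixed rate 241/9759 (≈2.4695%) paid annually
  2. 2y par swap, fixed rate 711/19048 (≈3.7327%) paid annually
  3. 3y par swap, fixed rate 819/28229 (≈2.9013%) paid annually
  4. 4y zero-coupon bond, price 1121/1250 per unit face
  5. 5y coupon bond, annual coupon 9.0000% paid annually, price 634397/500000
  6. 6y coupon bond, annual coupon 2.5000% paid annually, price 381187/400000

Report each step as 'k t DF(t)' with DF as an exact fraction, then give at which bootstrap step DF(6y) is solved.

1 1 9759/10000
2 2 9289/10000
3 3 9181/10000
4 4 1121/1250
5 5 8569/10000
6 6 8181/10000
DF(6y) is solved at step 6

step 1 [1y] swap r/1=241/9759: DF=(1 − 241/9759·(0))/(1+241/9759) = 9759/10000 ≈ 0.975900
step 2 [2y] swap r/1=711/19048: DF=(1 − 711/19048·(0.975900))/(1+711/19048) = 9289/10000 ≈ 0.928900
step 3 [3y] swap r/1=819/28229: DF=(1 − 819/28229·(0.975900+0.928900))/(1+819/28229) = 9181/10000 ≈ 0.918100
step 4 [4y] zero: DF = P = 1121/1250 ≈ 0.896800
step 5 [5y] bond c/1=9/100: DF=(634397/500000 − 9/100·(0.975900+0.928900+0.918100+0.896800))/(1+9/100) = 8569/10000 ≈ 0.856900
step 6 [6y] bond c/1=1/40: DF=(381187/400000 − 1/40·(0.975900+0.928900+0.918100+0.896800+0.856900))/(1+1/40) = 8181/10000 ≈ 0.818100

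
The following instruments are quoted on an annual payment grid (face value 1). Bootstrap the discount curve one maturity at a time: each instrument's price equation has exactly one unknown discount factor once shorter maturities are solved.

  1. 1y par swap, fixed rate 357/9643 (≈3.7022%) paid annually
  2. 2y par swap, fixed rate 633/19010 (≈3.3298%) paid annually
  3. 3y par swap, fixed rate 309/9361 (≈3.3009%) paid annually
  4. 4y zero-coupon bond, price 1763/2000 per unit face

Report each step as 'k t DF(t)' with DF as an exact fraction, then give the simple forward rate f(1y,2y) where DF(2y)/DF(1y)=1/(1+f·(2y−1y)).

1 1 9643/10000
2 2 9367/10000
3 3 9073/10000
4 4 1763/2000
f(1y,2y) = ((9643/10000)/(9367/10000) − 1)/(1) = 276/9367 ≈ 2.9465%

step 1 [1y] swap r/1=357/9643: DF=(1 − 357/9643·(0))/(1+357/9643) = 9643/10000 ≈ 0.964300
step 2 [2y] swap r/1=633/19010: DF=(1 − 633/19010·(0.964300))/(1+633/19010) = 9367/10000 ≈ 0.936700
step 3 [3y] swap r/1=309/9361: DF=(1 − 309/9361·(0.964300+0.936700))/(1+309/9361) = 9073/10000 ≈ 0.907300
step 4 [4y] zero: DF = P = 1763/2000 ≈ 0.881500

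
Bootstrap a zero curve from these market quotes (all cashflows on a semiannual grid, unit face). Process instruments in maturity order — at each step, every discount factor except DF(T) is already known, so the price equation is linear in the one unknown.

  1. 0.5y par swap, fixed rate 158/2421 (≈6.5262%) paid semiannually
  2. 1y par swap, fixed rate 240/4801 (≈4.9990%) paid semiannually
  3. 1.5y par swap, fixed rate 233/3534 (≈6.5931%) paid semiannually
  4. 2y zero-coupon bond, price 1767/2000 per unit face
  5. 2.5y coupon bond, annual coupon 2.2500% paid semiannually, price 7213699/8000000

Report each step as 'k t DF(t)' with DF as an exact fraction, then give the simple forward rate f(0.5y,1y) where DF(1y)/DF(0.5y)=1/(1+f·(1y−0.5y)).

1 1/2 2421/2500
2 1 119/125
3 3/2 2267/2500
4 2 1767/2000
5 5/2 1063/1250
f(0.5y,1y) = ((2421/2500)/(119/125) − 1)/(1/2) = 41/1190 ≈ 3.4454%

step 1 [0.5y] swap r/2=79/2421: DF=(1 − 79/2421·(0))/(1+79/2421) = 2421/2500 ≈ 0.968400
step 2 [1y] swap r/2=120/4801: DF=(1 − 120/4801·(0.968400))/(1+120/4801) = 119/125 ≈ 0.952000
step 3 [1.5y] swap r/2=233/7068: DF=(1 − 233/7068·(0.968400+0.952000))/(1+233/7068) = 2267/2500 ≈ 0.906800
step 4 [2y] zero: DF = P = 1767/2000 ≈ 0.883500
step 5 [2.5y] bond c/2=9/800: DF=(7213699/8000000 − 9/800·(0.968400+0.952000+0.906800+0.883500))/(1+9/800) = 1063/1250 ≈ 0.850400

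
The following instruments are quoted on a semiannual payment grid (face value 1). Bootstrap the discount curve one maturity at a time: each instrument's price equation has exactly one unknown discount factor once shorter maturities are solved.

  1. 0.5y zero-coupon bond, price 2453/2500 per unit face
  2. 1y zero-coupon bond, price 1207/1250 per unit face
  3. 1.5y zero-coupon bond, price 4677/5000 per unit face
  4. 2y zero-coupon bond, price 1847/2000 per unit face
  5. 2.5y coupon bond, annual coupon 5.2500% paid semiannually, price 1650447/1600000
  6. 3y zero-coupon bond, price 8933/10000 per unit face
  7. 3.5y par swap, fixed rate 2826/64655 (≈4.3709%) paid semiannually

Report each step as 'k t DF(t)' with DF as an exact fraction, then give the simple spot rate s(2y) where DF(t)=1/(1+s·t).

1 1/2 2453/2500
2 1 1207/1250
3 3/2 4677/5000
4 2 1847/2000
5 5/2 4539/5000
6 3 8933/10000
7 7/2 8587/10000
s(2y) = (1/(1847/2000) − 1)/(2) = 153/3694 ≈ 4.1419%

step 1 [0.5y] zero: DF = P = 2453/2500 ≈ 0.981200
step 2 [1y] zero: DF = P = 1207/1250 ≈ 0.965600
step 3 [1.5y] zero: DF = P = 4677/5000 ≈ 0.935400
step 4 [2y] zero: DF = P = 1847/2000 ≈ 0.923500
step 5 [2.5y] bond c/2=21/800: DF=(1650447/1600000 − 21/800·(0.981200+0.965600+0.935400+0.923500))/(1+21/800) = 4539/5000 ≈ 0.907800
step 6 [3y] zero: DF = P = 8933/10000 ≈ 0.893300
step 7 [3.5y] swap r/2=1413/64655: DF=(1 − 1413/64655·(0.981200+0.965600+0.935400+0.923500+0.907800+0.893300))/(1+1413/64655) = 8587/10000 ≈ 0.858700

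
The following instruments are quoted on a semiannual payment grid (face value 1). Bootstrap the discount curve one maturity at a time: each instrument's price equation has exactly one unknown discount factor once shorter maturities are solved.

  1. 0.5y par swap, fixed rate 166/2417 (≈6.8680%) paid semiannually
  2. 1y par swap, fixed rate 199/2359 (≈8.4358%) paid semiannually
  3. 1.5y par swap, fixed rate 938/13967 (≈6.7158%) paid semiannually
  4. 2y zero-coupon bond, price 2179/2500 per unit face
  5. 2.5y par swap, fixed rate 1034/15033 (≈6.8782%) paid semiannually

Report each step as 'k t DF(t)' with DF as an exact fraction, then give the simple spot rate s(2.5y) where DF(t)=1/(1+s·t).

step 1 [0.5y] swap r/2=83/2417: DF=(1 − 83/2417·(0))/(1+83/2417) = 2417/2500 ≈ 0.966800
step 2 [1y] swap r/2=199/4718: DF=(1 − 199/4718·(0.966800))/(1+199/4718) = 2301/2500 ≈ 0.920400
step 3 [1.5y] swap r/2=469/13967: DF=(1 − 469/13967·(0.966800+0.920400))/(1+469/13967) = 4531/5000 ≈ 0.906200
step 4 [2y] zero: DF = P = 2179/2500 ≈ 0.871600
step 5 [2.5y] swap r/2=517/15033: DF=(1 − 517/15033·(0.966800+0.920400+0.906200+0.871600))/(1+517/15033) = 8449/10000 ≈ 0.844900

1 1/2 2417/2500
2 1 2301/2500
3 3/2 4531/5000
4 2 2179/2500
5 5/2 8449/10000
s(2.5y) = (1/(8449/10000) − 1)/(5/2) = 3102/42245 ≈ 7.3429%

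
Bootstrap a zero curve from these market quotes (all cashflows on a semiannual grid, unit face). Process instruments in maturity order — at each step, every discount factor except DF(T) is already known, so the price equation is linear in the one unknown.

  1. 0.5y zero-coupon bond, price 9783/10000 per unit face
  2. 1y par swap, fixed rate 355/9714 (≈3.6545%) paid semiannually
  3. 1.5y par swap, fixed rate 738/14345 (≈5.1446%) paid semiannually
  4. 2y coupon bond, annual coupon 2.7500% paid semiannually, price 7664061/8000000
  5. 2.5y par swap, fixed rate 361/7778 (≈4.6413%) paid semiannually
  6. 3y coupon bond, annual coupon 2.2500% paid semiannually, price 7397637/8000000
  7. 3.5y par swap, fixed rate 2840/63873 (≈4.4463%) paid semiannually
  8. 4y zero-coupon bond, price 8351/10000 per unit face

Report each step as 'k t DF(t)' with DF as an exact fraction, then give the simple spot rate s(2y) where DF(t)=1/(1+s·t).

step 1 [0.5y] zero: DF = P = 9783/10000 ≈ 0.978300
step 2 [1y] swap r/2=355/19428: DF=(1 − 355/19428·(0.978300))/(1+355/19428) = 1929/2000 ≈ 0.964500
step 3 [1.5y] swap r/2=369/14345: DF=(1 − 369/14345·(0.978300+0.964500))/(1+369/14345) = 4631/5000 ≈ 0.926200
step 4 [2y] bond c/2=11/800: DF=(7664061/8000000 − 11/800·(0.978300+0.964500+0.926200))/(1+11/800) = 9061/10000 ≈ 0.906100
step 5 [2.5y] swap r/2=361/15556: DF=(1 − 361/15556·(0.978300+0.964500+0.926200+0.906100))/(1+361/15556) = 8917/10000 ≈ 0.891700
step 6 [3y] bond c/2=9/800: DF=(7397637/8000000 − 9/800·(0.978300+0.964500+0.926200+0.906100+0.891700))/(1+9/800) = 69/80 ≈ 0.862500
step 7 [3.5y] swap r/2=1420/63873: DF=(1 − 1420/63873·(0.978300+0.964500+0.926200+0.906100+0.891700+0.862500))/(1+1420/63873) = 429/500 ≈ 0.858000
step 8 [4y] zero: DF = P = 8351/10000 ≈ 0.835100

1 1/2 9783/10000
2 1 1929/2000
3 3/2 4631/5000
4 2 9061/10000
5 5/2 8917/10000
6 3 69/80
7 7/2 429/500
8 4 8351/10000
s(2y) = (1/(9061/10000) − 1)/(2) = 939/18122 ≈ 5.1815%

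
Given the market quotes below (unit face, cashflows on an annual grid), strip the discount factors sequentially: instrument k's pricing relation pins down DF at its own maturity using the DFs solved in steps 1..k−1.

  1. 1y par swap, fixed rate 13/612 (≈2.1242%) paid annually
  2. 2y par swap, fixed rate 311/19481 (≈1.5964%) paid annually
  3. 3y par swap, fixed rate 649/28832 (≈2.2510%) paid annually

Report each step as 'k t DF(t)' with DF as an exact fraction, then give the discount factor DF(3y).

step 1 [1y] swap r/1=13/612: DF=(1 − 13/612·(0))/(1+13/612) = 612/625 ≈ 0.979200
step 2 [2y] swap r/1=311/19481: DF=(1 − 311/19481·(0.979200))/(1+311/19481) = 9689/10000 ≈ 0.968900
step 3 [3y] swap r/1=649/28832: DF=(1 − 649/28832·(0.979200+0.968900))/(1+649/28832) = 9351/10000 ≈ 0.935100

1 1 612/625
2 2 9689/10000
3 3 9351/10000
DF(3y) = 9351/10000 ≈ 0.935100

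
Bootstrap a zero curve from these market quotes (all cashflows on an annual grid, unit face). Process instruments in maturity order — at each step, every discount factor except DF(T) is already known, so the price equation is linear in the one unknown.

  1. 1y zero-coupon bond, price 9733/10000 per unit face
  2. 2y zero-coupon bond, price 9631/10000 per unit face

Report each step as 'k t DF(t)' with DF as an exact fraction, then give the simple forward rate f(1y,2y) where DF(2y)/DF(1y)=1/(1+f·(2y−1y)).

1 1 9733/10000
2 2 9631/10000
f(1y,2y) = ((9733/10000)/(9631/10000) − 1)/(1) = 102/9631 ≈ 1.0591%

step 1 [1y] zero: DF = P = 9733/10000 ≈ 0.973300
step 2 [2y] zero: DF = P = 9631/10000 ≈ 0.963100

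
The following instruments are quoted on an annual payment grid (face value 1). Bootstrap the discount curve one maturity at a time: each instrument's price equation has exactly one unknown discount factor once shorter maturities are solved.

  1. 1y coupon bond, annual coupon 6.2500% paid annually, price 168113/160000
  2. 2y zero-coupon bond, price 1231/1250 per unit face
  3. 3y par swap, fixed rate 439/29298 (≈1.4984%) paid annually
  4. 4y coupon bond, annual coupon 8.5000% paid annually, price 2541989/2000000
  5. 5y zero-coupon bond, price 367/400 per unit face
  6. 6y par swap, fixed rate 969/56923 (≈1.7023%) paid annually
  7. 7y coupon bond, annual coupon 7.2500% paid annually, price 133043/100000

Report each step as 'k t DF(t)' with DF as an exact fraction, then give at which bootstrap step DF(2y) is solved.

step 1 [1y] bond c/1=1/16: DF=(168113/160000 − 1/16·(0))/(1+1/16) = 9889/10000 ≈ 0.988900
step 2 [2y] zero: DF = P = 1231/1250 ≈ 0.984800
step 3 [3y] swap r/1=439/29298: DF=(1 − 439/29298·(0.988900+0.984800))/(1+439/29298) = 9561/10000 ≈ 0.956100
step 4 [4y] bond c/1=17/200: DF=(2541989/2000000 − 17/200·(0.988900+0.984800+0.956100))/(1+17/200) = 9419/10000 ≈ 0.941900
step 5 [5y] zero: DF = P = 367/400 ≈ 0.917500
step 6 [6y] swap r/1=969/56923: DF=(1 − 969/56923·(0.988900+0.984800+0.956100+0.941900+0.917500))/(1+969/56923) = 9031/10000 ≈ 0.903100
step 7 [7y] bond c/1=29/400: DF=(133043/100000 − 29/400·(0.988900+0.984800+0.956100+0.941900+0.917500+0.903100))/(1+29/400) = 8557/10000 ≈ 0.855700

1 1 9889/10000
2 2 1231/1250
3 3 9561/10000
4 4 9419/10000
5 5 367/400
6 6 9031/10000
7 7 8557/10000
DF(2y) is solved at step 2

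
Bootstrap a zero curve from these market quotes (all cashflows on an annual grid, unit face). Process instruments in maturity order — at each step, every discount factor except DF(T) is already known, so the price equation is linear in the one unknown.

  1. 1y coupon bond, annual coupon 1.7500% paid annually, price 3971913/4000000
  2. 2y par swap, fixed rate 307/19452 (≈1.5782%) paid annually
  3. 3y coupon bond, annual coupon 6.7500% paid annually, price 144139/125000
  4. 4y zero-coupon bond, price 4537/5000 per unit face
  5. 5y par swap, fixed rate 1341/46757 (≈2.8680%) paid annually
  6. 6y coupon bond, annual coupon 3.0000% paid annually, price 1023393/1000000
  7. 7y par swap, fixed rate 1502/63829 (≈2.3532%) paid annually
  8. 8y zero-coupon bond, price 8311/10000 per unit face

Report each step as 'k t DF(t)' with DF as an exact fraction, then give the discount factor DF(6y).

step 1 [1y] bond c/1=7/400: DF=(3971913/4000000 − 7/400·(0))/(1+7/400) = 9759/10000 ≈ 0.975900
step 2 [2y] swap r/1=307/19452: DF=(1 − 307/19452·(0.975900))/(1+307/19452) = 9693/10000 ≈ 0.969300
step 3 [3y] bond c/1=27/400: DF=(144139/125000 − 27/400·(0.975900+0.969300))/(1+27/400) = 2393/2500 ≈ 0.957200
step 4 [4y] zero: DF = P = 4537/5000 ≈ 0.907400
step 5 [5y] swap r/1=1341/46757: DF=(1 − 1341/46757·(0.975900+0.969300+0.957200+0.907400))/(1+1341/46757) = 8659/10000 ≈ 0.865900
step 6 [6y] bond c/1=3/100: DF=(1023393/1000000 − 3/100·(0.975900+0.969300+0.957200+0.907400+0.865900))/(1+3/100) = 4287/5000 ≈ 0.857400
step 7 [7y] swap r/1=1502/63829: DF=(1 − 1502/63829·(0.975900+0.969300+0.957200+0.907400+0.865900+0.857400))/(1+1502/63829) = 4249/5000 ≈ 0.849800
step 8 [8y] zero: DF = P = 8311/10000 ≈ 0.831100

1 1 9759/10000
2 2 9693/10000
3 3 2393/2500
4 4 4537/5000
5 5 8659/10000
6 6 4287/5000
7 7 4249/5000
8 8 8311/10000
DF(6y) = 4287/5000 ≈ 0.857400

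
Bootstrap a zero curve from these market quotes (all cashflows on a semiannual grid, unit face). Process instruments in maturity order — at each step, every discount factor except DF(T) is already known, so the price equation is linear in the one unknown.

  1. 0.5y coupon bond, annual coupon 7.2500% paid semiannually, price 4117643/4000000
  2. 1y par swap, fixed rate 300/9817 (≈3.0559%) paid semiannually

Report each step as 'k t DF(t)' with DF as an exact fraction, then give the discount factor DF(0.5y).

1 1/2 4967/5000
2 1 97/100
DF(0.5y) = 4967/5000 ≈ 0.993400

step 1 [0.5y] bond c/2=29/800: DF=(4117643/4000000 − 29/800·(0))/(1+29/800) = 4967/5000 ≈ 0.993400
step 2 [1y] swap r/2=150/9817: DF=(1 − 150/9817·(0.993400))/(1+150/9817) = 97/100 ≈ 0.970000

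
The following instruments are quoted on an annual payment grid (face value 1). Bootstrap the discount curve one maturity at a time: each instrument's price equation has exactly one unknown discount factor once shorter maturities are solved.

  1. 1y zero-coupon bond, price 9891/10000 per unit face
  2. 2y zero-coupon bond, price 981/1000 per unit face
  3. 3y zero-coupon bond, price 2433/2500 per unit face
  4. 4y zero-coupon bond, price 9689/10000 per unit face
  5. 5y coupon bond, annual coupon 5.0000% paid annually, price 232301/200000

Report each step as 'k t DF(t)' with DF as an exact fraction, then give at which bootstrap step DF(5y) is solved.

1 1 9891/10000
2 2 981/1000
3 3 2433/2500
4 4 9689/10000
5 5 9199/10000
DF(5y) is solved at step 5

step 1 [1y] zero: DF = P = 9891/10000 ≈ 0.989100
step 2 [2y] zero: DF = P = 981/1000 ≈ 0.981000
step 3 [3y] zero: DF = P = 2433/2500 ≈ 0.973200
step 4 [4y] zero: DF = P = 9689/10000 ≈ 0.968900
step 5 [5y] bond c/1=1/20: DF=(232301/200000 − 1/20·(0.989100+0.981000+0.973200+0.968900))/(1+1/20) = 9199/10000 ≈ 0.919900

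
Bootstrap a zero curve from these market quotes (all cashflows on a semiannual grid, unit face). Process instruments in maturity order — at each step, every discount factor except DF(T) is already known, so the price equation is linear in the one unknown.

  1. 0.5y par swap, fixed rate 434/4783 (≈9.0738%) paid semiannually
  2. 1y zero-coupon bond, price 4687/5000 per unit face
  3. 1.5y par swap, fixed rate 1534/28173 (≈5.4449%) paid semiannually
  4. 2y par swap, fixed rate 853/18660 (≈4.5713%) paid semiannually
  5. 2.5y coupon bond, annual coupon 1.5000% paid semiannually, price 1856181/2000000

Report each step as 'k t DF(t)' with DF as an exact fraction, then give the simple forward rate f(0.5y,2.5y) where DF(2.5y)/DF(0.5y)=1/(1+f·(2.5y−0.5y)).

step 1 [0.5y] swap r/2=217/4783: DF=(1 − 217/4783·(0))/(1+217/4783) = 4783/5000 ≈ 0.956600
step 2 [1y] zero: DF = P = 4687/5000 ≈ 0.937400
step 3 [1.5y] swap r/2=767/28173: DF=(1 − 767/28173·(0.956600+0.937400))/(1+767/28173) = 9233/10000 ≈ 0.923300
step 4 [2y] swap r/2=853/37320: DF=(1 − 853/37320·(0.956600+0.937400+0.923300))/(1+853/37320) = 9147/10000 ≈ 0.914700
step 5 [2.5y] bond c/2=3/400: DF=(1856181/2000000 − 3/400·(0.956600+0.937400+0.923300+0.914700))/(1+3/400) = 4467/5000 ≈ 0.893400

1 1/2 4783/5000
2 1 4687/5000
3 3/2 9233/10000
4 2 9147/10000
5 5/2 4467/5000
f(0.5y,2.5y) = ((4783/5000)/(4467/5000) − 1)/(2) = 158/4467 ≈ 3.5370%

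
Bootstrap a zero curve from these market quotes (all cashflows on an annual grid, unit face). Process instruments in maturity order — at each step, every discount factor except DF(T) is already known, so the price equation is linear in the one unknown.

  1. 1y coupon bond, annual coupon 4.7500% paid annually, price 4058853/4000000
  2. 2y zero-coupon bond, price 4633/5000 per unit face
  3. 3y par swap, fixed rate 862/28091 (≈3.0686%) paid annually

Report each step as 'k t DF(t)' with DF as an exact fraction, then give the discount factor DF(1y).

step 1 [1y] bond c/1=19/400: DF=(4058853/4000000 − 19/400·(0))/(1+19/400) = 9687/10000 ≈ 0.968700
step 2 [2y] zero: DF = P = 4633/5000 ≈ 0.926600
step 3 [3y] swap r/1=862/28091: DF=(1 − 862/28091·(0.968700+0.926600))/(1+862/28091) = 4569/5000 ≈ 0.913800

1 1 9687/10000
2 2 4633/5000
3 3 4569/5000
DF(1y) = 9687/10000 ≈ 0.968700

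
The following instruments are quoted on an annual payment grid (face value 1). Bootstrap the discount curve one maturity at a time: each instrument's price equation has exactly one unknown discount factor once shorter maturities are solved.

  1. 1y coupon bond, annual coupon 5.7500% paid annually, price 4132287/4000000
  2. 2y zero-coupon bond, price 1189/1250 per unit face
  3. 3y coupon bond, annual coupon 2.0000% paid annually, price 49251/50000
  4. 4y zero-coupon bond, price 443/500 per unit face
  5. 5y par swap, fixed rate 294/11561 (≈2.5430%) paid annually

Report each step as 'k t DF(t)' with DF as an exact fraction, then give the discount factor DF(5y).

step 1 [1y] bond c/1=23/400: DF=(4132287/4000000 − 23/400·(0))/(1+23/400) = 9769/10000 ≈ 0.976900
step 2 [2y] zero: DF = P = 1189/1250 ≈ 0.951200
step 3 [3y] bond c/1=1/50: DF=(49251/50000 − 1/50·(0.976900+0.951200))/(1+1/50) = 9279/10000 ≈ 0.927900
step 4 [4y] zero: DF = P = 443/500 ≈ 0.886000
step 5 [5y] swap r/1=294/11561: DF=(1 − 294/11561·(0.976900+0.951200+0.927900+0.886000))/(1+294/11561) = 1103/1250 ≈ 0.882400

1 1 9769/10000
2 2 1189/1250
3 3 9279/10000
4 4 443/500
5 5 1103/1250
DF(5y) = 1103/1250 ≈ 0.882400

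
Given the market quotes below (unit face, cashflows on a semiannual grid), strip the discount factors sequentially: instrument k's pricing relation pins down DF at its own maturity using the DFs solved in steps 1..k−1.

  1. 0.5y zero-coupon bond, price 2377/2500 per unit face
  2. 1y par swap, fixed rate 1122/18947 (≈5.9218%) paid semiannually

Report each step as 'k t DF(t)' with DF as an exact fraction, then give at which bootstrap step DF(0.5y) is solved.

step 1 [0.5y] zero: DF = P = 2377/2500 ≈ 0.950800
step 2 [1y] swap r/2=561/18947: DF=(1 − 561/18947·(0.950800))/(1+561/18947) = 9439/10000 ≈ 0.943900

1 1/2 2377/2500
2 1 9439/10000
DF(0.5y) is solved at step 1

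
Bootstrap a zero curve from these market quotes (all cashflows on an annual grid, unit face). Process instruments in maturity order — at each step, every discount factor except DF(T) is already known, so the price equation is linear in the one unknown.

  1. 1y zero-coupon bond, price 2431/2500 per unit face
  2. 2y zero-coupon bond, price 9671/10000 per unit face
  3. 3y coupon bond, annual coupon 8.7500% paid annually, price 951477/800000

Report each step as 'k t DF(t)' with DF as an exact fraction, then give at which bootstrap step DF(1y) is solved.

1 1 2431/2500
2 2 9671/10000
3 3 586/625
DF(1y) is solved at step 1

step 1 [1y] zero: DF = P = 2431/2500 ≈ 0.972400
step 2 [2y] zero: DF = P = 9671/10000 ≈ 0.967100
step 3 [3y] bond c/1=7/80: DF=(951477/800000 − 7/80·(0.972400+0.967100))/(1+7/80) = 586/625 ≈ 0.937600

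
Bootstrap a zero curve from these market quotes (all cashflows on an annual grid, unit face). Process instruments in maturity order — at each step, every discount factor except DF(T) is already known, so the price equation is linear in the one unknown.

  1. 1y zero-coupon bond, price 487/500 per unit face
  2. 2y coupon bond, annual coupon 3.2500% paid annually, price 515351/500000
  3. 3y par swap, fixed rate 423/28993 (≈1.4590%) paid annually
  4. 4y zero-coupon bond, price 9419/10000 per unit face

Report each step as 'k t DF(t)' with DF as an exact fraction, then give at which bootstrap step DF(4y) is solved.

1 1 487/500
2 2 2419/2500
3 3 9577/10000
4 4 9419/10000
DF(4y) is solved at step 4

step 1 [1y] zero: DF = P = 487/500 ≈ 0.974000
step 2 [2y] bond c/1=13/400: DF=(515351/500000 − 13/400·(0.974000))/(1+13/400) = 2419/2500 ≈ 0.967600
step 3 [3y] swap r/1=423/28993: DF=(1 − 423/28993·(0.974000+0.967600))/(1+423/28993) = 9577/10000 ≈ 0.957700
step 4 [4y] zero: DF = P = 9419/10000 ≈ 0.941900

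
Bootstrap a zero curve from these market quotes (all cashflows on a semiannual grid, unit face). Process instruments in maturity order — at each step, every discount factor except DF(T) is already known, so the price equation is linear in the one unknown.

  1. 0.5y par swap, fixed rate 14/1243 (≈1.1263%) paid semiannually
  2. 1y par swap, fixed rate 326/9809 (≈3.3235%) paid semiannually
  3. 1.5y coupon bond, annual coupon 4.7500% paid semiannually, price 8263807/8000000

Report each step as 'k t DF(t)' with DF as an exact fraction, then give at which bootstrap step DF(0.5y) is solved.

step 1 [0.5y] swap r/2=7/1243: DF=(1 − 7/1243·(0))/(1+7/1243) = 1243/1250 ≈ 0.994400
step 2 [1y] swap r/2=163/9809: DF=(1 − 163/9809·(0.994400))/(1+163/9809) = 4837/5000 ≈ 0.967400
step 3 [1.5y] bond c/2=19/800: DF=(8263807/8000000 − 19/800·(0.994400+0.967400))/(1+19/800) = 1927/2000 ≈ 0.963500

1 1/2 1243/1250
2 1 4837/5000
3 3/2 1927/2000
DF(0.5y) is solved at step 1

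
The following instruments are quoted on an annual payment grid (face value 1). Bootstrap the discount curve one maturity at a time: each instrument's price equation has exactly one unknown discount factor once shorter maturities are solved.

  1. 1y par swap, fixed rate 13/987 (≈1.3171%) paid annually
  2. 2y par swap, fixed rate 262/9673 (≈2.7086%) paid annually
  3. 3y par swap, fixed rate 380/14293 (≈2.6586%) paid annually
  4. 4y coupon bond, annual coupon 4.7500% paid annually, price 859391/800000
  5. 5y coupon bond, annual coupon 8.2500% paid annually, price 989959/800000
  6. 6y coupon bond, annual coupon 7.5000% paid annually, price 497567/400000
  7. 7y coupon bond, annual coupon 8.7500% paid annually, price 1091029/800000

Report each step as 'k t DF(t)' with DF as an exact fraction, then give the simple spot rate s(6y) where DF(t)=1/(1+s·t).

1 1 987/1000
2 2 2369/2500
3 3 231/250
4 4 8959/10000
5 5 857/1000
6 6 4177/5000
7 7 4079/5000
s(6y) = (1/(4177/5000) − 1)/(6) = 823/25062 ≈ 3.2839%

step 1 [1y] swap r/1=13/987: DF=(1 − 13/987·(0))/(1+13/987) = 987/1000 ≈ 0.987000
step 2 [2y] swap r/1=262/9673: DF=(1 − 262/9673·(0.987000))/(1+262/9673) = 2369/2500 ≈ 0.947600
step 3 [3y] swap r/1=380/14293: DF=(1 − 380/14293·(0.987000+0.947600))/(1+380/14293) = 231/250 ≈ 0.924000
step 4 [4y] bond c/1=19/400: DF=(859391/800000 − 19/400·(0.987000+0.947600+0.924000))/(1+19/400) = 8959/10000 ≈ 0.895900
step 5 [5y] bond c/1=33/400: DF=(989959/800000 − 33/400·(0.987000+0.947600+0.924000+0.895900))/(1+33/400) = 857/1000 ≈ 0.857000
step 6 [6y] bond c/1=3/40: DF=(497567/400000 − 3/40·(0.987000+0.947600+0.924000+0.895900+0.857000))/(1+3/40) = 4177/5000 ≈ 0.835400
step 7 [7y] bond c/1=7/80: DF=(1091029/800000 − 7/80·(0.987000+0.947600+0.924000+0.895900+0.857000+0.835400))/(1+7/80) = 4079/5000 ≈ 0.815800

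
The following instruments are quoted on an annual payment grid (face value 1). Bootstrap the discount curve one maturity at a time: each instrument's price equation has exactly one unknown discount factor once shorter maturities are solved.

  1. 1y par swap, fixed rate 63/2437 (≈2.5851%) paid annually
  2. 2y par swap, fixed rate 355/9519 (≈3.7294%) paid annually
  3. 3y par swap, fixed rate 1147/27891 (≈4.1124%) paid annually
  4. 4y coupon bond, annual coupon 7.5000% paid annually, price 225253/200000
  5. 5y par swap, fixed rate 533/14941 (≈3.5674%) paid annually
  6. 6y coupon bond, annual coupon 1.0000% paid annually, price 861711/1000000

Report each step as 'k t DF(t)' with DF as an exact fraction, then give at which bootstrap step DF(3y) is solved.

1 1 2437/2500
2 2 929/1000
3 3 8853/10000
4 4 8531/10000
5 5 8401/10000
6 6 1011/1250
DF(3y) is solved at step 3

step 1 [1y] swap r/1=63/2437: DF=(1 − 63/2437·(0))/(1+63/2437) = 2437/2500 ≈ 0.974800
step 2 [2y] swap r/1=355/9519: DF=(1 − 355/9519·(0.974800))/(1+355/9519) = 929/1000 ≈ 0.929000
step 3 [3y] swap r/1=1147/27891: DF=(1 − 1147/27891·(0.974800+0.929000))/(1+1147/27891) = 8853/10000 ≈ 0.885300
step 4 [4y] bond c/1=3/40: DF=(225253/200000 − 3/40·(0.974800+0.929000+0.885300))/(1+3/40) = 8531/10000 ≈ 0.853100
step 5 [5y] swap r/1=533/14941: DF=(1 − 533/14941·(0.974800+0.929000+0.885300+0.853100))/(1+533/14941) = 8401/10000 ≈ 0.840100
step 6 [6y] bond c/1=1/100: DF=(861711/1000000 − 1/100·(0.974800+0.929000+0.885300+0.853100+0.840100))/(1+1/100) = 1011/1250 ≈ 0.808800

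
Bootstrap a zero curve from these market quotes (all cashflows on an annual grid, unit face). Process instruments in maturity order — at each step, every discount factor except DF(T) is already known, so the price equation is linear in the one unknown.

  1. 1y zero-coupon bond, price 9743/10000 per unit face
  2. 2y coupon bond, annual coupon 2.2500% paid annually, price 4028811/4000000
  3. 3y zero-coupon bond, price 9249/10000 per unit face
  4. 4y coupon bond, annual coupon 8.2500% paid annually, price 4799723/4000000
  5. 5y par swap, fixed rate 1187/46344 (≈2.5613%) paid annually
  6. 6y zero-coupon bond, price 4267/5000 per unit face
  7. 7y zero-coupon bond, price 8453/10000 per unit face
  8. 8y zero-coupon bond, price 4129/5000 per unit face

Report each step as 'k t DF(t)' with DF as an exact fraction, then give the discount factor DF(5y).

1 1 9743/10000
2 2 2409/2500
3 3 9249/10000
4 4 8903/10000
5 5 8813/10000
6 6 4267/5000
7 7 8453/10000
8 8 4129/5000
DF(5y) = 8813/10000 ≈ 0.881300

step 1 [1y] zero: DF = P = 9743/10000 ≈ 0.974300
step 2 [2y] bond c/1=9/400: DF=(4028811/4000000 − 9/400·(0.974300))/(1+9/400) = 2409/2500 ≈ 0.963600
step 3 [3y] zero: DF = P = 9249/10000 ≈ 0.924900
step 4 [4y] bond c/1=33/400: DF=(4799723/4000000 − 33/400·(0.974300+0.963600+0.924900))/(1+33/400) = 8903/10000 ≈ 0.890300
step 5 [5y] swap r/1=1187/46344: DF=(1 − 1187/46344·(0.974300+0.963600+0.924900+0.890300))/(1+1187/46344) = 8813/10000 ≈ 0.881300
step 6 [6y] zero: DF = P = 4267/5000 ≈ 0.853400
step 7 [7y] zero: DF = P = 8453/10000 ≈ 0.845300
step 8 [8y] zero: DF = P = 4129/5000 ≈ 0.825800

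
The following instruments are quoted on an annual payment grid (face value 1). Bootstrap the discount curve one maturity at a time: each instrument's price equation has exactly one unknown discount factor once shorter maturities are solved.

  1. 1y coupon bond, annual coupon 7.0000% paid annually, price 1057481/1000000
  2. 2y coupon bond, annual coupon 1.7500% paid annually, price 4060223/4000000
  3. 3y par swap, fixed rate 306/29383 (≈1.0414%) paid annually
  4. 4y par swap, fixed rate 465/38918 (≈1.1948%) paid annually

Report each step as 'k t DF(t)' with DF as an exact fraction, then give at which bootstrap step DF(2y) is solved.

1 1 9883/10000
2 2 4903/5000
3 3 4847/5000
4 4 1907/2000
DF(2y) is solved at step 2

step 1 [1y] bond c/1=7/100: DF=(1057481/1000000 − 7/100·(0))/(1+7/100) = 9883/10000 ≈ 0.988300
step 2 [2y] bond c/1=7/400: DF=(4060223/4000000 − 7/400·(0.988300))/(1+7/400) = 4903/5000 ≈ 0.980600
step 3 [3y] swap r/1=306/29383: DF=(1 − 306/29383·(0.988300+0.980600))/(1+306/29383) = 4847/5000 ≈ 0.969400
step 4 [4y] swap r/1=465/38918: DF=(1 − 465/38918·(0.988300+0.980600+0.969400))/(1+465/38918) = 1907/2000 ≈ 0.953500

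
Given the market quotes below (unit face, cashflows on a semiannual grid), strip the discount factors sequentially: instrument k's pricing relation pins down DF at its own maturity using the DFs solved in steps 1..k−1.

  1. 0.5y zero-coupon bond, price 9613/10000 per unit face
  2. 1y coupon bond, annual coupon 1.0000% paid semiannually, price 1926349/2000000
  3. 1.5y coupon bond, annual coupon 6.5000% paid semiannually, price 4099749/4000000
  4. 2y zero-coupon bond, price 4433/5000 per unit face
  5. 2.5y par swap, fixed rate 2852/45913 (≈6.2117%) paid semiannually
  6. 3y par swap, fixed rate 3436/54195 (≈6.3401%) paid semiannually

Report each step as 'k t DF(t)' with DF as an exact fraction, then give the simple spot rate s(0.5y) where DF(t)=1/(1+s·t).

1 1/2 9613/10000
2 1 596/625
3 3/2 2331/2500
4 2 4433/5000
5 5/2 4287/5000
6 3 4141/5000
s(0.5y) = (1/(9613/10000) − 1)/(1/2) = 774/9613 ≈ 8.0516%

step 1 [0.5y] zero: DF = P = 9613/10000 ≈ 0.961300
step 2 [1y] bond c/2=1/200: DF=(1926349/2000000 − 1/200·(0.961300))/(1+1/200) = 596/625 ≈ 0.953600
step 3 [1.5y] bond c/2=13/400: DF=(4099749/4000000 − 13/400·(0.961300+0.953600))/(1+13/400) = 2331/2500 ≈ 0.932400
step 4 [2y] zero: DF = P = 4433/5000 ≈ 0.886600
step 5 [2.5y] swap r/2=1426/45913: DF=(1 − 1426/45913·(0.961300+0.953600+0.932400+0.886600))/(1+1426/45913) = 4287/5000 ≈ 0.857400
step 6 [3y] swap r/2=1718/54195: DF=(1 − 1718/54195·(0.961300+0.953600+0.932400+0.886600+0.857400))/(1+1718/54195) = 4141/5000 ≈ 0.828200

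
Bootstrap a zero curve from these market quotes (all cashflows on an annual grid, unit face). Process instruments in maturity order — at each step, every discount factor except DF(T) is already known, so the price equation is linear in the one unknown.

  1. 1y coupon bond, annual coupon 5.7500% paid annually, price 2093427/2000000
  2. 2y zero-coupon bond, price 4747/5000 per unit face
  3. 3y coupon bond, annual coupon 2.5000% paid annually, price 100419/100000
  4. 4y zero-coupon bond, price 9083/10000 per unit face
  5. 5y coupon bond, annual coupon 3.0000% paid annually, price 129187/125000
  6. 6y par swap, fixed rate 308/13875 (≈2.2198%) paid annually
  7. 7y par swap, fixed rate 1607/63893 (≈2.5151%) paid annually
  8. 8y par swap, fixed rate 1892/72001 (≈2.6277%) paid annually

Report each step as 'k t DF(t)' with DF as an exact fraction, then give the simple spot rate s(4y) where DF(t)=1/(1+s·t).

1 1 4949/5000
2 2 4747/5000
3 3 2331/2500
4 4 9083/10000
5 5 8933/10000
6 6 548/625
7 7 8393/10000
8 8 2027/2500
s(4y) = (1/(9083/10000) − 1)/(4) = 917/36332 ≈ 2.5239%

step 1 [1y] bond c/1=23/400: DF=(2093427/2000000 − 23/400·(0))/(1+23/400) = 4949/5000 ≈ 0.989800
step 2 [2y] zero: DF = P = 4747/5000 ≈ 0.949400
step 3 [3y] bond c/1=1/40: DF=(100419/100000 − 1/40·(0.989800+0.949400))/(1+1/40) = 2331/2500 ≈ 0.932400
step 4 [4y] zero: DF = P = 9083/10000 ≈ 0.908300
step 5 [5y] bond c/1=3/100: DF=(129187/125000 − 3/100·(0.989800+0.949400+0.932400+0.908300))/(1+3/100) = 8933/10000 ≈ 0.893300
step 6 [6y] swap r/1=308/13875: DF=(1 − 308/13875·(0.989800+0.949400+0.932400+0.908300+0.893300))/(1+308/13875) = 548/625 ≈ 0.876800
step 7 [7y] swap r/1=1607/63893: DF=(1 − 1607/63893·(0.989800+0.949400+0.932400+0.908300+0.893300+0.876800))/(1+1607/63893) = 8393/10000 ≈ 0.839300
step 8 [8y] swap r/1=1892/72001: DF=(1 − 1892/72001·(0.989800+0.949400+0.932400+0.908300+0.893300+0.876800+0.839300))/(1+1892/72001) = 2027/2500 ≈ 0.810800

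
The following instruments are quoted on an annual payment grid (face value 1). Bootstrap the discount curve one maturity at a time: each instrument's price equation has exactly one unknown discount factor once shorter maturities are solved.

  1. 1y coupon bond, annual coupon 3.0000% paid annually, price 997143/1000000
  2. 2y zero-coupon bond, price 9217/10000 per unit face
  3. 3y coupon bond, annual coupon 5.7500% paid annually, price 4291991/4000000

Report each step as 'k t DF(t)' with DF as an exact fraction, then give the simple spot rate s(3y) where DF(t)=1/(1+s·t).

1 1 9681/10000
2 2 9217/10000
3 3 9119/10000
s(3y) = (1/(9119/10000) − 1)/(3) = 881/27357 ≈ 3.2204%

step 1 [1y] bond c/1=3/100: DF=(997143/1000000 − 3/100·(0))/(1+3/100) = 9681/10000 ≈ 0.968100
step 2 [2y] zero: DF = P = 9217/10000 ≈ 0.921700
step 3 [3y] bond c/1=23/400: DF=(4291991/4000000 − 23/400·(0.968100+0.921700))/(1+23/400) = 9119/10000 ≈ 0.911900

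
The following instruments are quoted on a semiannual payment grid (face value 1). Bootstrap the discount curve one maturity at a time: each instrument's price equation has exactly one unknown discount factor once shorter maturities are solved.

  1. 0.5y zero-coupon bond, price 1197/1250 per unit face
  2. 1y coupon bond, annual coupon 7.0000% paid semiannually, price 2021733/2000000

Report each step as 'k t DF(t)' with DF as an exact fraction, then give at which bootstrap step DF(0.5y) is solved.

1 1/2 1197/1250
2 1 9443/10000
DF(0.5y) is solved at step 1

step 1 [0.5y] zero: DF = P = 1197/1250 ≈ 0.957600
step 2 [1y] bond c/2=7/200: DF=(2021733/2000000 − 7/200·(0.957600))/(1+7/200) = 9443/10000 ≈ 0.944300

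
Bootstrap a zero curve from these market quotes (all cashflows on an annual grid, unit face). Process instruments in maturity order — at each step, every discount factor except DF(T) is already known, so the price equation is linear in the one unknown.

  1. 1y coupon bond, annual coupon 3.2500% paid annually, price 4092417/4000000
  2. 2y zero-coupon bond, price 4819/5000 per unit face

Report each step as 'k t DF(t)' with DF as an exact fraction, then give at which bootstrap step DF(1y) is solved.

1 1 9909/10000
2 2 4819/5000
DF(1y) is solved at step 1

step 1 [1y] bond c/1=13/400: DF=(4092417/4000000 − 13/400·(0))/(1+13/400) = 9909/10000 ≈ 0.990900
step 2 [2y] zero: DF = P = 4819/5000 ≈ 0.963800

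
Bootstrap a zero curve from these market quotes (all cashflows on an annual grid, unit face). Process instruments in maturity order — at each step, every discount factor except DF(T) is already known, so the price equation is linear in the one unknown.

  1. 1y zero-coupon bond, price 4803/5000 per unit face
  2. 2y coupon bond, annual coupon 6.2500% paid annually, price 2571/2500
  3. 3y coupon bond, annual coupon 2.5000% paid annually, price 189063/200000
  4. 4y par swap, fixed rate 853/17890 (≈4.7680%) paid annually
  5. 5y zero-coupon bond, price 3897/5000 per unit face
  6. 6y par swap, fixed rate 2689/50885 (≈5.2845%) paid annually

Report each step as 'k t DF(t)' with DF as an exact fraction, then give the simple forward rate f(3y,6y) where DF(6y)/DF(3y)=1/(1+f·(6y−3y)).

step 1 [1y] zero: DF = P = 4803/5000 ≈ 0.960600
step 2 [2y] bond c/1=1/16: DF=(2571/2500 − 1/16·(0.960600))/(1+1/16) = 4557/5000 ≈ 0.911400
step 3 [3y] bond c/1=1/40: DF=(189063/200000 − 1/40·(0.960600+0.911400))/(1+1/40) = 4383/5000 ≈ 0.876600
step 4 [4y] swap r/1=853/17890: DF=(1 − 853/17890·(0.960600+0.911400+0.876600))/(1+853/17890) = 4147/5000 ≈ 0.829400
step 5 [5y] zero: DF = P = 3897/5000 ≈ 0.779400
step 6 [6y] swap r/1=2689/50885: DF=(1 − 2689/50885·(0.960600+0.911400+0.876600+0.829400+0.779400))/(1+2689/50885) = 7311/10000 ≈ 0.731100

1 1 4803/5000
2 2 4557/5000
3 3 4383/5000
4 4 4147/5000
5 5 3897/5000
6 6 7311/10000
f(3y,6y) = ((4383/5000)/(7311/10000) − 1)/(3) = 485/7311 ≈ 6.6338%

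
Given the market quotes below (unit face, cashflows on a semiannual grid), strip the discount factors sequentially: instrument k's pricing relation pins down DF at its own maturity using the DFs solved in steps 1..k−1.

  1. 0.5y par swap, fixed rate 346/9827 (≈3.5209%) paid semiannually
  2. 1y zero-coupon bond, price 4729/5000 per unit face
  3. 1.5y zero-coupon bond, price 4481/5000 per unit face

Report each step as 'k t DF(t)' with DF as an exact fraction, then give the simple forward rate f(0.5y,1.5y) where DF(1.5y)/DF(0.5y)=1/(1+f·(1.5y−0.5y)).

step 1 [0.5y] swap r/2=173/9827: DF=(1 − 173/9827·(0))/(1+173/9827) = 9827/10000 ≈ 0.982700
step 2 [1y] zero: DF = P = 4729/5000 ≈ 0.945800
step 3 [1.5y] zero: DF = P = 4481/5000 ≈ 0.896200

1 1/2 9827/10000
2 1 4729/5000
3 3/2 4481/5000
f(0.5y,1.5y) = ((9827/10000)/(4481/5000) − 1)/(1) = 865/8962 ≈ 9.6519%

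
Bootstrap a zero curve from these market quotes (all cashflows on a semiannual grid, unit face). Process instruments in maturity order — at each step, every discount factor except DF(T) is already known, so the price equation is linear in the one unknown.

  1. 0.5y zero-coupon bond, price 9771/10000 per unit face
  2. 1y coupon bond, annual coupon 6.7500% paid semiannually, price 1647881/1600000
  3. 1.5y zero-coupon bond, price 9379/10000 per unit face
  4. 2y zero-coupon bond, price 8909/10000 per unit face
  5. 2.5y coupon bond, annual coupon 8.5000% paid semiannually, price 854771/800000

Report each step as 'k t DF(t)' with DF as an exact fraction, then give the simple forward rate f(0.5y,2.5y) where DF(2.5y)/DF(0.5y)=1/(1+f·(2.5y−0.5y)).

step 1 [0.5y] zero: DF = P = 9771/10000 ≈ 0.977100
step 2 [1y] bond c/2=27/800: DF=(1647881/1600000 − 27/800·(0.977100))/(1+27/800) = 2411/2500 ≈ 0.964400
step 3 [1.5y] zero: DF = P = 9379/10000 ≈ 0.937900
step 4 [2y] zero: DF = P = 8909/10000 ≈ 0.890900
step 5 [2.5y] bond c/2=17/400: DF=(854771/800000 − 17/400·(0.977100+0.964400+0.937900+0.890900))/(1+17/400) = 1089/1250 ≈ 0.871200

1 1/2 9771/10000
2 1 2411/2500
3 3/2 9379/10000
4 2 8909/10000
5 5/2 1089/1250
f(0.5y,2.5y) = ((9771/10000)/(1089/1250) − 1)/(2) = 353/5808 ≈ 6.0778%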